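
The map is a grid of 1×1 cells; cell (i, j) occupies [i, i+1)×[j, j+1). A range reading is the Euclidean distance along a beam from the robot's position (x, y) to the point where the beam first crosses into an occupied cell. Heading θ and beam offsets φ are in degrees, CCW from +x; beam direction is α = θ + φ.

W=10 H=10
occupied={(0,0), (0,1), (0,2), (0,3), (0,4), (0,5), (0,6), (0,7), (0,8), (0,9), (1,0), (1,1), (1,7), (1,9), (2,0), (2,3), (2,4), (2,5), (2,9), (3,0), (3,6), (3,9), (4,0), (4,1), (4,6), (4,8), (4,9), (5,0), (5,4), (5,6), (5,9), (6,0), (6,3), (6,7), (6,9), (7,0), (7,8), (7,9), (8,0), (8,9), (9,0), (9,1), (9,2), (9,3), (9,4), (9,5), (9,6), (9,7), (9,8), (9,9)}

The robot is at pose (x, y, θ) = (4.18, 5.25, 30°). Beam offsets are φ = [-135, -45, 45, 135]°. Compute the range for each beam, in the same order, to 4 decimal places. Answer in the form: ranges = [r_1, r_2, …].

ranges = [4.3999, 0.9659, 0.7765, 1.2216]

beam 1: φ=-135°, α=255°
  cosα=-0.2588 sinα=-0.9659 | (4,5) | tMaxX 0.6955 tMaxY 0.2588 | tΔX 3.8637 tΔY 1.0353
    t=0.2588 [y] (4,4)
    t=0.6955 [x] (3,4)
    t=1.2941 [y] (3,3)
    t=2.3294 [y] (3,2)
    t=3.3646 [y] (3,1)
    t=4.3999 [y] (3,0) — stop
  → r_1 = 4.3999
beam 2: φ=-45°, α=345°
  cosα=0.9659 sinα=-0.2588 | (4,5) | tMaxX 0.8489 tMaxY 0.9659 | tΔX 1.0353 tΔY 3.8637
    t=0.8489 [x] (5,5)
    t=0.9659 [y] (5,4) — stop
  → r_2 = 0.9659
beam 3: φ=45°, α=75°
  cosα=0.2588 sinα=0.9659 | (4,5) | tMaxX 3.1682 tMaxY 0.7765 | tΔX 3.8637 tΔY 1.0353
    t=0.7765 [y] (4,6) — stop
  → r_3 = 0.7765
beam 4: φ=135°, α=165°
  cosα=-0.9659 sinα=0.2588 | (4,5) | tMaxX 0.1863 tMaxY 2.8978 | tΔX 1.0353 tΔY 3.8637
    t=0.1863 [x] (3,5)
    t=1.2216 [x] (2,5) — stop
  → r_4 = 1.2216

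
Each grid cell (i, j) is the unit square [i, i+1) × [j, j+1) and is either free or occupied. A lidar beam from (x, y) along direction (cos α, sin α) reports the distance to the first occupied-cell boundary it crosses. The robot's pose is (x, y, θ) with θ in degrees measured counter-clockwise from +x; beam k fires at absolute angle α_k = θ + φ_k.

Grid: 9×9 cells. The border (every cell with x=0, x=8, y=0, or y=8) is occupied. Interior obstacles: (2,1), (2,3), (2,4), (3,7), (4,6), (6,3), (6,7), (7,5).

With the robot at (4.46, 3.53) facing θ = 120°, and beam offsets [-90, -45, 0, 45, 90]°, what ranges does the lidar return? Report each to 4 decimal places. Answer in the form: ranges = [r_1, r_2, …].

beam 1: φ=-90°, α=30°
  d=(0.8660,0.5000)  start (4,3)  tX=0.6235 tY=0.9400  stride 1/|dx|=1.1547 1/|dy|=2.0000
    cross x-line → (5,3), t=0.6235
    cross y-line → (5,4), t=0.9400
    cross x-line → (6,4), t=1.7782
    cross x-line → (7,4), t=2.9329
    cross y-line → (7,5), t=2.9400 (wall)
  → r_1 = 2.9400
beam 2: φ=-45°, α=75°
  d=(0.2588,0.9659)  start (4,3)  tX=2.0864 tY=0.4866  stride 1/|dx|=3.8637 1/|dy|=1.0353
    cross y-line → (4,4), t=0.4866
    cross y-line → (4,5), t=1.5219
    cross x-line → (5,5), t=2.0864
    cross y-line → (5,6), t=2.5571
    cross y-line → (5,7), t=3.5924
    cross y-line → (5,8), t=4.6277 (wall)
  → r_2 = 4.6277
beam 3: φ=0°, α=120°
  d=(-0.5000,0.8660)  start (4,3)  tX=0.9200 tY=0.5427  stride 1/|dx|=2.0000 1/|dy|=1.1547
    cross y-line → (4,4), t=0.5427
    cross x-line → (3,4), t=0.9200
    cross y-line → (3,5), t=1.6974
    cross y-line → (3,6), t=2.8521
    cross x-line → (2,6), t=2.9200
    cross y-line → (2,7), t=4.0068
    cross x-line → (1,7), t=4.9200
    cross y-line → (1,8), t=5.1615 (wall)
  → r_3 = 5.1615
beam 4: φ=45°, α=165°
  d=(-0.9659,0.2588)  start (4,3)  tX=0.4762 tY=1.8159  stride 1/|dx|=1.0353 1/|dy|=3.8637
    cross x-line → (3,3), t=0.4762
    cross x-line → (2,3), t=1.5115 (wall)
  → r_4 = 1.5115
beam 5: φ=90°, α=210°
  d=(-0.8660,-0.5000)  start (4,3)  tX=0.5312 tY=1.0600  stride 1/|dx|=1.1547 1/|dy|=2.0000
    cross x-line → (3,3), t=0.5312
    cross y-line → (3,2), t=1.0600
    cross x-line → (2,2), t=1.6859
    cross x-line → (1,2), t=2.8406
    cross y-line → (1,1), t=3.0600
    cross x-line → (0,1), t=3.9953 (wall)
  → r_5 = 3.9953

ranges = [2.9400, 4.6277, 5.1615, 1.5115, 3.9953]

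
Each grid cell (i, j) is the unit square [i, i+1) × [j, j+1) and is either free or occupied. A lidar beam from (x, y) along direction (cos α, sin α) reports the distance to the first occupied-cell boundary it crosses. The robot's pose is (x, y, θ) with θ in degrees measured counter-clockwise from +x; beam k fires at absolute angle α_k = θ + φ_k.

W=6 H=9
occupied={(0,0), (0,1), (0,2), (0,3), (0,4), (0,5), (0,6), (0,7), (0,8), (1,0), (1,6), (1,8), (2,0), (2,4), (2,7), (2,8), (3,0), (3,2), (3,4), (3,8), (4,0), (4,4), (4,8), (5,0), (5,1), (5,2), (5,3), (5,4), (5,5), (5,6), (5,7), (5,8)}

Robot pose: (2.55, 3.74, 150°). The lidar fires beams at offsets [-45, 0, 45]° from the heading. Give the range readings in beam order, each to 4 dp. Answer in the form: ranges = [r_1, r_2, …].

beam 1: φ=-45°, α=105°
  d=(-0.2588,0.9659)  start (2,3)  tX=2.1250 tY=0.2692  stride 1/|dx|=3.8637 1/|dy|=1.0353
    cross y-line → (2,4), t=0.2692 (wall)
  → r_1 = 0.2692
beam 2: φ=0°, α=150°
  d=(-0.8660,0.5000)  start (2,3)  tX=0.6351 tY=0.5200  stride 1/|dx|=1.1547 1/|dy|=2.0000
    cross y-line → (2,4), t=0.5200 (wall)
  → r_2 = 0.5200
beam 3: φ=45°, α=195°
  d=(-0.9659,-0.2588)  start (2,3)  tX=0.5694 tY=2.8591  stride 1/|dx|=1.0353 1/|dy|=3.8637
    cross x-line → (1,3), t=0.5694
    cross x-line → (0,3), t=1.6047 (wall)
  → r_3 = 1.6047

ranges = [0.2692, 0.5200, 1.6047]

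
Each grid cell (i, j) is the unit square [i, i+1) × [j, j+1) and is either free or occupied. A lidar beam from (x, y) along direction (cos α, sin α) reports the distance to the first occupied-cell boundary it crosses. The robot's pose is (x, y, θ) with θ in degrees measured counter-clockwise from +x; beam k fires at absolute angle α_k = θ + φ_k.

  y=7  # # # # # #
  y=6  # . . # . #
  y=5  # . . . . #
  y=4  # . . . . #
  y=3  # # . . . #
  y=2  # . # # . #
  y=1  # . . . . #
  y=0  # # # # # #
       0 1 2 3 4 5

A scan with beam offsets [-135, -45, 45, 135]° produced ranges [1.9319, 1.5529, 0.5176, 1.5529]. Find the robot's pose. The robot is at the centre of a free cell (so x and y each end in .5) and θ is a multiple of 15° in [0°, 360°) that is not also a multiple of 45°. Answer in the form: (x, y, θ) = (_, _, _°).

(x, y, θ) = (1.5, 5.5, 150°)

Enumerate (i+0.5, j+0.5, θ) over the 20 free cells and 16 admissible headings. For each, cast all 4 beams and compare to the given ranges.
  (3.5, 4.5, 195°): beam 1 = 2.8868 ≠ 1.9319 ✗
  (4.5, 3.5, 105°): beam 1 = 0.5774 ≠ 1.9319 ✗
  (1.5, 5.5, 165°): beam 1 = 1.7321 ≠ 1.9319 ✗
  …
  (1.5, 5.5, 150°): r_1=1.9319, r_2=1.5529, r_3=0.5176, r_4=1.5529 — all match ✓
Unique over the lattice → pose = (1.5, 5.5, 150°).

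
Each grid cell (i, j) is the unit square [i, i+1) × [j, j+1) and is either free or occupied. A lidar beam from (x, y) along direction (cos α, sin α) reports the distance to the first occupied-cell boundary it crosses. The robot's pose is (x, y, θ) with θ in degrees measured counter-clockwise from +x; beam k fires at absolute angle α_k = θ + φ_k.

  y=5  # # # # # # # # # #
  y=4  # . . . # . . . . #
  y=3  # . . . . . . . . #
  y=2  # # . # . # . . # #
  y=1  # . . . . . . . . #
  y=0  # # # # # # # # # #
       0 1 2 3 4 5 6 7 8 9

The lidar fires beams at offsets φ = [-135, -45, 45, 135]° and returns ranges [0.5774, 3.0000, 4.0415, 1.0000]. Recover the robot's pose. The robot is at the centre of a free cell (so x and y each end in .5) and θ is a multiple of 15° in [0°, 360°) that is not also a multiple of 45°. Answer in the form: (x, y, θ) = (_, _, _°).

(x, y, θ) = (6.5, 4.5, 255°)

Enumerate (i+0.5, j+0.5, θ) over the 27 free cells and 16 admissible headings. For each, cast all 4 beams and compare to the given ranges.
  (5.5, 1.5, 15°): beam 2 = 1.0000 ≠ 3.0000 ✗
  (3.5, 4.5, 195°): beam 2 = 1.0000 ≠ 3.0000 ✗
  (6.5, 3.5, 255°): beam 1 = 1.7321 ≠ 0.5774 ✗
  (4.5, 3.5, 165°): beam 1 = 3.0000 ≠ 0.5774 ✗
  …
  (6.5, 4.5, 255°): r_1=0.5774, r_2=3.0000, r_3=4.0415, r_4=1.0000 — all match ✓
Only this pose fits every beam.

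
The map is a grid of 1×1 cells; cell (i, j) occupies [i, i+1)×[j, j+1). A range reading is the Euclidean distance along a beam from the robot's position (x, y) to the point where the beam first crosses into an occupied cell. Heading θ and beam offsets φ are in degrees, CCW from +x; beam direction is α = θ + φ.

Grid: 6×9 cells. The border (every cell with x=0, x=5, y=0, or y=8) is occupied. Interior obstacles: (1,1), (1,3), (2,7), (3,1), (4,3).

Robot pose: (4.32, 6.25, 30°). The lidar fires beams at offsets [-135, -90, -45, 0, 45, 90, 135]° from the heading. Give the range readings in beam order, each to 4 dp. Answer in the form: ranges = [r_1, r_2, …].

ranges = [4.3999, 1.3600, 0.7040, 0.7852, 1.8117, 2.0207, 3.4371]

beam 1: φ=-135°, α=255°
  dir = (cos 255°, sin 255°) = (-0.2588, -0.9659); from cell (4,6)
  next x-line at t=1.2364, next y-line at t=0.2588; Δt_x=3.8637, Δt_y=1.0353
    y: enter (4,5) at t=0.2588
    x: enter (3,5) at t=1.2364
    y: enter (3,4) at t=1.2941
    y: enter (3,3) at t=2.3294
    y: enter (3,2) at t=3.3646
    y: enter (3,1) at t=4.3999 ← occupied
  → r_1 = 4.3999
beam 2: φ=-90°, α=300°
  dir = (cos 300°, sin 300°) = (0.5000, -0.8660); from cell (4,6)
  next x-line at t=1.3600, next y-line at t=0.2887; Δt_x=2.0000, Δt_y=1.1547
    y: enter (4,5) at t=0.2887
    x: enter (5,5) at t=1.3600 ← occupied
  → r_2 = 1.3600
beam 3: φ=-45°, α=345°
  dir = (cos 345°, sin 345°) = (0.9659, -0.2588); from cell (4,6)
  next x-line at t=0.7040, next y-line at t=0.9659; Δt_x=1.0353, Δt_y=3.8637
    x: enter (5,6) at t=0.7040 ← occupied
  → r_3 = 0.7040
beam 4: φ=0°, α=30°
  dir = (cos 30°, sin 30°) = (0.8660, 0.5000); from cell (4,6)
  next x-line at t=0.7852, next y-line at t=1.5000; Δt_x=1.1547, Δt_y=2.0000
    x: enter (5,6) at t=0.7852 ← occupied
  → r_4 = 0.7852
beam 5: φ=45°, α=75°
  dir = (cos 75°, sin 75°) = (0.2588, 0.9659); from cell (4,6)
  next x-line at t=2.6273, next y-line at t=0.7765; Δt_x=3.8637, Δt_y=1.0353
    y: enter (4,7) at t=0.7765
    y: enter (4,8) at t=1.8117 ← occupied
  → r_5 = 1.8117
beam 6: φ=90°, α=120°
  dir = (cos 120°, sin 120°) = (-0.5000, 0.8660); from cell (4,6)
  next x-line at t=0.6400, next y-line at t=0.8660; Δt_x=2.0000, Δt_y=1.1547
    x: enter (3,6) at t=0.6400
    y: enter (3,7) at t=0.8660
    y: enter (3,8) at t=2.0207 ← occupied
  → r_6 = 2.0207
beam 7: φ=135°, α=165°
  dir = (cos 165°, sin 165°) = (-0.9659, 0.2588); from cell (4,6)
  next x-line at t=0.3313, next y-line at t=2.8978; Δt_x=1.0353, Δt_y=3.8637
    x: enter (3,6) at t=0.3313
    x: enter (2,6) at t=1.3666
    x: enter (1,6) at t=2.4018
    y: enter (1,7) at t=2.8978
    x: enter (0,7) at t=3.4371 ← occupied
  → r_7 = 3.4371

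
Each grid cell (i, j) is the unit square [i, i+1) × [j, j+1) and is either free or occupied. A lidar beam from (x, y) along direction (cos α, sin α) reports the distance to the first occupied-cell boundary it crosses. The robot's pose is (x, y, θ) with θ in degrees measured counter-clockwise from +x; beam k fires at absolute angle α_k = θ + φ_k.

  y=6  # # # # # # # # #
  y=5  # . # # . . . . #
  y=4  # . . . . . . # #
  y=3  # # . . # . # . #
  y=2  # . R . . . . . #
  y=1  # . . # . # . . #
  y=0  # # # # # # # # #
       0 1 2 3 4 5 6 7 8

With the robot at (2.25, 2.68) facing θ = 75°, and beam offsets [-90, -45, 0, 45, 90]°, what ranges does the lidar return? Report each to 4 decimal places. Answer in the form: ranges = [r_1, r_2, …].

ranges = [2.8470, 2.0207, 2.4018, 0.5000, 1.2364]

beam 1: φ=-90°, α=345°
  d=(0.9659,-0.2588)  start (2,2)  tX=0.7765 tY=2.6273  stride 1/|dx|=1.0353 1/|dy|=3.8637
    cross x-line → (3,2), t=0.7765
    cross x-line → (4,2), t=1.8117
    cross y-line → (4,1), t=2.6273
    cross x-line → (5,1), t=2.8470 (wall)
  → r_1 = 2.8470
beam 2: φ=-45°, α=30°
  d=(0.8660,0.5000)  start (2,2)  tX=0.8660 tY=0.6400  stride 1/|dx|=1.1547 1/|dy|=2.0000
    cross y-line → (2,3), t=0.6400
    cross x-line → (3,3), t=0.8660
    cross x-line → (4,3), t=2.0207 (wall)
  → r_2 = 2.0207
beam 3: φ=0°, α=75°
  d=(0.2588,0.9659)  start (2,2)  tX=2.8978 tY=0.3313  stride 1/|dx|=3.8637 1/|dy|=1.0353
    cross y-line → (2,3), t=0.3313
    cross y-line → (2,4), t=1.3666
    cross y-line → (2,5), t=2.4018 (wall)
  → r_3 = 2.4018
beam 4: φ=45°, α=120°
  d=(-0.5000,0.8660)  start (2,2)  tX=0.5000 tY=0.3695  stride 1/|dx|=2.0000 1/|dy|=1.1547
    cross y-line → (2,3), t=0.3695
    cross x-line → (1,3), t=0.5000 (wall)
  → r_4 = 0.5000
beam 5: φ=90°, α=165°
  d=(-0.9659,0.2588)  start (2,2)  tX=0.2588 tY=1.2364  stride 1/|dx|=1.0353 1/|dy|=3.8637
    cross x-line → (1,2), t=0.2588
    cross y-line → (1,3), t=1.2364 (wall)
  → r_5 = 1.2364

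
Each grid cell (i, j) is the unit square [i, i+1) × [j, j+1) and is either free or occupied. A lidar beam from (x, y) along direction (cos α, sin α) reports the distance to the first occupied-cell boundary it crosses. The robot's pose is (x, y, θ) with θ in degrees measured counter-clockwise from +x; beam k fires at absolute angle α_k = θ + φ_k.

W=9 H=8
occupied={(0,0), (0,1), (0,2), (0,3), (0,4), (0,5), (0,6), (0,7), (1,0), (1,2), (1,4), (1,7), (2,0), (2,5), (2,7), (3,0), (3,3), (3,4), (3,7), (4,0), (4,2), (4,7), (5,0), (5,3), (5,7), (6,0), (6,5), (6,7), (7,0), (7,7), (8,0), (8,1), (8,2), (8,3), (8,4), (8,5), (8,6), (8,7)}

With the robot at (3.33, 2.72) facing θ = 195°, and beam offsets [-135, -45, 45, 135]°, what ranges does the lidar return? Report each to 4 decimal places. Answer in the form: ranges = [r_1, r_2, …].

beam 1: φ=-135°, α=60°
  d=(0.5000,0.8660)  start (3,2)  tX=1.3400 tY=0.3233  stride 1/|dx|=2.0000 1/|dy|=1.1547
    cross y-line → (3,3), t=0.3233 (wall)
  → r_1 = 0.3233
beam 2: φ=-45°, α=150°
  d=(-0.8660,0.5000)  start (3,2)  tX=0.3811 tY=0.5600  stride 1/|dx|=1.1547 1/|dy|=2.0000
    cross x-line → (2,2), t=0.3811
    cross y-line → (2,3), t=0.5600
    cross x-line → (1,3), t=1.5358
    cross y-line → (1,4), t=2.5600 (wall)
  → r_2 = 2.5600
beam 3: φ=45°, α=240°
  d=(-0.5000,-0.8660)  start (3,2)  tX=0.6600 tY=0.8314  stride 1/|dx|=2.0000 1/|dy|=1.1547
    cross x-line → (2,2), t=0.6600
    cross y-line → (2,1), t=0.8314
    cross y-line → (2,0), t=1.9861 (wall)
  → r_3 = 1.9861
beam 4: φ=135°, α=330°
  d=(0.8660,-0.5000)  start (3,2)  tX=0.7736 tY=1.4400  stride 1/|dx|=1.1547 1/|dy|=2.0000
    cross x-line → (4,2), t=0.7736 (wall)
  → r_4 = 0.7736

ranges = [0.3233, 2.5600, 1.9861, 0.7736]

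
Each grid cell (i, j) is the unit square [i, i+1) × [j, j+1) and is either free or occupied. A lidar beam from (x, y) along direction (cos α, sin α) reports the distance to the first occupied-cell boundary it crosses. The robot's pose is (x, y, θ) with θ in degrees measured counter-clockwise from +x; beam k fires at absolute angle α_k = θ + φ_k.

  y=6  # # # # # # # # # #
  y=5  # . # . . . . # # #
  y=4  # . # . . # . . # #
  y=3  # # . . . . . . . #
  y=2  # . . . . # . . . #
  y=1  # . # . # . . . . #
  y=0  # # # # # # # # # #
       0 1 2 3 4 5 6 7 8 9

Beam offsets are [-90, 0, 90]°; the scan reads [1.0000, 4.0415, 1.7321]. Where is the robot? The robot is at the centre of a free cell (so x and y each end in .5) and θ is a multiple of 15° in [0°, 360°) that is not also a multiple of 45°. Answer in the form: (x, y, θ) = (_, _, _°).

Candidates: 30 free-cell centres × 16 headings = 480 poses. Raycast each; keep the one whose scan matches to 4 dp.
  (2.5, 3.5, 60°): beam 1 = 2.8868 ≠ 1.0000 ✗
  (7.5, 2.5, 330°): beam 1 = 1.7321 ≠ 1.0000 ✗
  (6.5, 1.5, 105°): beam 1 = 2.5882 ≠ 1.0000 ✗
  (1.5, 5.5, 210°): beam 1 = 0.5774 ≠ 1.0000 ✗
  (6.5, 3.5, 105°): beam 1 = 1.9319 ≠ 1.0000 ✗
  …
  (3.5, 2.5, 60°): r_1=1.0000, r_2=4.0415, r_3=1.7321 — all match ✓
Only this pose fits every beam.

(x, y, θ) = (3.5, 2.5, 60°)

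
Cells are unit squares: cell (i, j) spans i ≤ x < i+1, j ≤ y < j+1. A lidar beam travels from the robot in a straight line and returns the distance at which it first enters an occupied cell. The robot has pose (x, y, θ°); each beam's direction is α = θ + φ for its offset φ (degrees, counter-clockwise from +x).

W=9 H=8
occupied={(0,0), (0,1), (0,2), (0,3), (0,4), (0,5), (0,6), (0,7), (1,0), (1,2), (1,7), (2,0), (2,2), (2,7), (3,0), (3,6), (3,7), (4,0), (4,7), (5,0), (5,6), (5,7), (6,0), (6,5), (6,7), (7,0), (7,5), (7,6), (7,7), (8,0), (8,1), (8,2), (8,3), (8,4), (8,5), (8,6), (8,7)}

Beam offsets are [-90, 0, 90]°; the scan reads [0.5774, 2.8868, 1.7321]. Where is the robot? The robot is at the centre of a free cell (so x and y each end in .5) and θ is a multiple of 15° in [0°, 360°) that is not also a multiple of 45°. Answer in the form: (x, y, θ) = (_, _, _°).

Enumerate (i+0.5, j+0.5, θ) over the 35 free cells and 16 admissible headings. For each, cast all 3 beams and compare to the given ranges.
  (5.5, 5.5, 330°): beam 1 = 5.1962 ≠ 0.5774 ✗
  (6.5, 6.5, 300°): beam 2 = 0.5774 ≠ 2.8868 ✗
  (5.5, 5.5, 15°): beam 1 = 4.6587 ≠ 0.5774 ✗
  (1.5, 1.5, 120°): beam 1 = 1.0000 ≠ 0.5774 ✗
  …
  (1.5, 5.5, 300°): r_1=0.5774, r_2=2.8868, r_3=1.7321 — all match ✓
Only this pose fits every beam.

(x, y, θ) = (1.5, 5.5, 300°)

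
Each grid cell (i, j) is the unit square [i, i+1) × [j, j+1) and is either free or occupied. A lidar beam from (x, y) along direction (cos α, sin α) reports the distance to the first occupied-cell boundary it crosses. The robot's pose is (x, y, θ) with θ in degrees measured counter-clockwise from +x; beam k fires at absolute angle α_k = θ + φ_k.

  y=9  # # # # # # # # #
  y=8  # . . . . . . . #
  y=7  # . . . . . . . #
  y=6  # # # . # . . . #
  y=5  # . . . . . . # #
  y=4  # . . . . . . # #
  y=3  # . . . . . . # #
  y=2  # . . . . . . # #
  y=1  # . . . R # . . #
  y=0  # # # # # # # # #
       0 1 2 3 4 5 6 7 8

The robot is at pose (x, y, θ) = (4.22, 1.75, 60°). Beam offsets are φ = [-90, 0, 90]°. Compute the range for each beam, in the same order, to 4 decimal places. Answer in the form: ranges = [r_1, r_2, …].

ranges = [0.9007, 7.5600, 3.7181]

beam 1: φ=-90°, α=330°
  cosα=0.8660 sinα=-0.5000 | (4,1) | tMaxX 0.9007 tMaxY 1.5000 | tΔX 1.1547 tΔY 2.0000
    t=0.9007 [x] (5,1) — stop
  → r_1 = 0.9007
beam 2: φ=0°, α=60°
  cosα=0.5000 sinα=0.8660 | (4,1) | tMaxX 1.5600 tMaxY 0.2887 | tΔX 2.0000 tΔY 1.1547
    t=0.2887 [y] (4,2)
    t=1.4434 [y] (4,3)
    t=1.5600 [x] (5,3)
    t=2.5981 [y] (5,4)
    t=3.5600 [x] (6,4)
    t=3.7528 [y] (6,5)
    t=4.9075 [y] (6,6)
    t=5.5600 [x] (7,6)
    t=6.0622 [y] (7,7)
    t=7.2169 [y] (7,8)
    t=7.5600 [x] (8,8) — stop
  → r_2 = 7.5600
beam 3: φ=90°, α=150°
  cosα=-0.8660 sinα=0.5000 | (4,1) | tMaxX 0.2540 tMaxY 0.5000 | tΔX 1.1547 tΔY 2.0000
    t=0.2540 [x] (3,1)
    t=0.5000 [y] (3,2)
    t=1.4087 [x] (2,2)
    t=2.5000 [y] (2,3)
    t=2.5634 [x] (1,3)
    t=3.7181 [x] (0,3) — stop
  → r_3 = 3.7181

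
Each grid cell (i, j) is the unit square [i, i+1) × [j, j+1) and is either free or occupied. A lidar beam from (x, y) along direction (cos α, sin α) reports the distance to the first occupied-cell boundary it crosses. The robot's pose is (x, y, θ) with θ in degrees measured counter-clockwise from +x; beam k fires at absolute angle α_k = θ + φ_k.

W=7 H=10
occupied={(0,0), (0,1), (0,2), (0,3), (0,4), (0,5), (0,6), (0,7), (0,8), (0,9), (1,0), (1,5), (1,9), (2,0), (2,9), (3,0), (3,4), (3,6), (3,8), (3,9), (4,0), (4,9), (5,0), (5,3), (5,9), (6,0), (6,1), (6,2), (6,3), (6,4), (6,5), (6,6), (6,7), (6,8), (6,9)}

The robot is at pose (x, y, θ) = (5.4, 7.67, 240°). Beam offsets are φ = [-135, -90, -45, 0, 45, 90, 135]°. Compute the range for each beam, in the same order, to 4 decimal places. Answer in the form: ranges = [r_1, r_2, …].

ranges = [1.3769, 1.6166, 4.5552, 3.0831, 2.3182, 0.6928, 0.6212]

beam 1: φ=-135°, α=105°
  dir = (cos 105°, sin 105°) = (-0.2588, 0.9659); from cell (5,7)
  next x-line at t=1.5455, next y-line at t=0.3416; Δt_x=3.8637, Δt_y=1.0353
    y: enter (5,8) at t=0.3416
    y: enter (5,9) at t=1.3769 ← occupied
  → r_1 = 1.3769
beam 2: φ=-90°, α=150°
  dir = (cos 150°, sin 150°) = (-0.8660, 0.5000); from cell (5,7)
  next x-line at t=0.4619, next y-line at t=0.6600; Δt_x=1.1547, Δt_y=2.0000
    x: enter (4,7) at t=0.4619
    y: enter (4,8) at t=0.6600
    x: enter (3,8) at t=1.6166 ← occupied
  → r_2 = 1.6166
beam 3: φ=-45°, α=195°
  dir = (cos 195°, sin 195°) = (-0.9659, -0.2588); from cell (5,7)
  next x-line at t=0.4141, next y-line at t=2.5887; Δt_x=1.0353, Δt_y=3.8637
    x: enter (4,7) at t=0.4141
    x: enter (3,7) at t=1.4494
    x: enter (2,7) at t=2.4847
    y: enter (2,6) at t=2.5887
    x: enter (1,6) at t=3.5199
    x: enter (0,6) at t=4.5552 ← occupied
  → r_3 = 4.5552
beam 4: φ=0°, α=240°
  dir = (cos 240°, sin 240°) = (-0.5000, -0.8660); from cell (5,7)
  next x-line at t=0.8000, next y-line at t=0.7736; Δt_x=2.0000, Δt_y=1.1547
    y: enter (5,6) at t=0.7736
    x: enter (4,6) at t=0.8000
    y: enter (4,5) at t=1.9283
    x: enter (3,5) at t=2.8000
    y: enter (3,4) at t=3.0831 ← occupied
  → r_4 = 3.0831
beam 5: φ=45°, α=285°
  dir = (cos 285°, sin 285°) = (0.2588, -0.9659); from cell (5,7)
  next x-line at t=2.3182, next y-line at t=0.6936; Δt_x=3.8637, Δt_y=1.0353
    y: enter (5,6) at t=0.6936
    y: enter (5,5) at t=1.7289
    x: enter (6,5) at t=2.3182 ← occupied
  → r_5 = 2.3182
beam 6: φ=90°, α=330°
  dir = (cos 330°, sin 330°) = (0.8660, -0.5000); from cell (5,7)
  next x-line at t=0.6928, next y-line at t=1.3400; Δt_x=1.1547, Δt_y=2.0000
    x: enter (6,7) at t=0.6928 ← occupied
  → r_6 = 0.6928
beam 7: φ=135°, α=15°
  dir = (cos 15°, sin 15°) = (0.9659, 0.2588); from cell (5,7)
  next x-line at t=0.6212, next y-line at t=1.2750; Δt_x=1.0353, Δt_y=3.8637
    x: enter (6,7) at t=0.6212 ← occupied
  → r_7 = 0.6212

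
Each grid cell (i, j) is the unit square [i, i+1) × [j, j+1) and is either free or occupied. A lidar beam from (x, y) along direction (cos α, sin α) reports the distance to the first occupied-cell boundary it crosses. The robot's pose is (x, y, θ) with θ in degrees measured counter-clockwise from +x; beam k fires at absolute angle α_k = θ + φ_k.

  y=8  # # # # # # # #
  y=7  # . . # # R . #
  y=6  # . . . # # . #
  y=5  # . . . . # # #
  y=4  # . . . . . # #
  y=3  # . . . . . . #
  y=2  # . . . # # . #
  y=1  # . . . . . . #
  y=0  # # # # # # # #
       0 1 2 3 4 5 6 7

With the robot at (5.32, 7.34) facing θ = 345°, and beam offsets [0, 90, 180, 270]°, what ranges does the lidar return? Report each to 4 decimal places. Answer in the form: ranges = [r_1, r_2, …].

ranges = [1.7393, 0.6833, 0.3313, 0.3520]

beam 1: φ=0°, α=345°
  dir = (cos 345°, sin 345°) = (0.9659, -0.2588); from cell (5,7)
  next x-line at t=0.7040, next y-line at t=1.3137; Δt_x=1.0353, Δt_y=3.8637
    x: enter (6,7) at t=0.7040
    y: enter (6,6) at t=1.3137
    x: enter (7,6) at t=1.7393 ← occupied
  → r_1 = 1.7393
beam 2: φ=90°, α=75°
  dir = (cos 75°, sin 75°) = (0.2588, 0.9659); from cell (5,7)
  next x-line at t=2.6273, next y-line at t=0.6833; Δt_x=3.8637, Δt_y=1.0353
    y: enter (5,8) at t=0.6833 ← occupied
  → r_2 = 0.6833
beam 3: φ=180°, α=165°
  dir = (cos 165°, sin 165°) = (-0.9659, 0.2588); from cell (5,7)
  next x-line at t=0.3313, next y-line at t=2.5500; Δt_x=1.0353, Δt_y=3.8637
    x: enter (4,7) at t=0.3313 ← occupied
  → r_3 = 0.3313
beam 4: φ=270°, α=255°
  dir = (cos 255°, sin 255°) = (-0.2588, -0.9659); from cell (5,7)
  next x-line at t=1.2364, next y-line at t=0.3520; Δt_x=3.8637, Δt_y=1.0353
    y: enter (5,6) at t=0.3520 ← occupied
  → r_4 = 0.3520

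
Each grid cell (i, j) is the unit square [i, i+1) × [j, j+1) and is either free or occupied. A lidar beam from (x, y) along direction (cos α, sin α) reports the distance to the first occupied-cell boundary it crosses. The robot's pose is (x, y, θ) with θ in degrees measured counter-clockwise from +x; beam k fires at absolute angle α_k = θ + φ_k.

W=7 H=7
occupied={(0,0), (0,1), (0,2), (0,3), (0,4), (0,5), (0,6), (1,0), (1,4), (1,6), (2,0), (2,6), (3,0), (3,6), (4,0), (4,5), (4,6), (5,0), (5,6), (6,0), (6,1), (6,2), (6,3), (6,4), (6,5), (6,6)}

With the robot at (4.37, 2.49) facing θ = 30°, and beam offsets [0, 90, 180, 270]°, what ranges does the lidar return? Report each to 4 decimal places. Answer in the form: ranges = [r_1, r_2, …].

beam 1: φ=0°, α=30°
  cosα=0.8660 sinα=0.5000 | (4,2) | tMaxX 0.7275 tMaxY 1.0200 | tΔX 1.1547 tΔY 2.0000
    t=0.7275 [x] (5,2)
    t=1.0200 [y] (5,3)
    t=1.8822 [x] (6,3) — stop
  → r_1 = 1.8822
beam 2: φ=90°, α=120°
  cosα=-0.5000 sinα=0.8660 | (4,2) | tMaxX 0.7400 tMaxY 0.5889 | tΔX 2.0000 tΔY 1.1547
    t=0.5889 [y] (4,3)
    t=0.7400 [x] (3,3)
    t=1.7436 [y] (3,4)
    t=2.7400 [x] (2,4)
    t=2.8983 [y] (2,5)
    t=4.0530 [y] (2,6) — stop
  → r_2 = 4.0530
beam 3: φ=180°, α=210°
  cosα=-0.8660 sinα=-0.5000 | (4,2) | tMaxX 0.4272 tMaxY 0.9800 | tΔX 1.1547 tΔY 2.0000
    t=0.4272 [x] (3,2)
    t=0.9800 [y] (3,1)
    t=1.5819 [x] (2,1)
    t=2.7366 [x] (1,1)
    t=2.9800 [y] (1,0) — stop
  → r_3 = 2.9800
beam 4: φ=270°, α=300°
  cosα=0.5000 sinα=-0.8660 | (4,2) | tMaxX 1.2600 tMaxY 0.5658 | tΔX 2.0000 tΔY 1.1547
    t=0.5658 [y] (4,1)
    t=1.2600 [x] (5,1)
    t=1.7205 [y] (5,0) — stop
  → r_4 = 1.7205

ranges = [1.8822, 4.0530, 2.9800, 1.7205]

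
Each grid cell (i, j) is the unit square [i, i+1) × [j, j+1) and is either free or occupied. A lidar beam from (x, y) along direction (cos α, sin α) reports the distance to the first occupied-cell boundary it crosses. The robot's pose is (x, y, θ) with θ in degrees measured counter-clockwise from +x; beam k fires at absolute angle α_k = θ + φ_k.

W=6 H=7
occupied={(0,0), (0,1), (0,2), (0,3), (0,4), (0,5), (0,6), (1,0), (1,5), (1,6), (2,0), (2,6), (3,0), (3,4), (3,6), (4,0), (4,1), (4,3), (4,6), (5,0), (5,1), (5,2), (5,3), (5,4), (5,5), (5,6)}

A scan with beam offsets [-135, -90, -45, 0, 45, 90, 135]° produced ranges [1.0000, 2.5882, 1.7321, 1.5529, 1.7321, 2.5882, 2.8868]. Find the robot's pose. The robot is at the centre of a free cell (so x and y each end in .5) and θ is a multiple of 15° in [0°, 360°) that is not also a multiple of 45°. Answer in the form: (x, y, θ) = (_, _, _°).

(x, y, θ) = (2.5, 3.5, 165°)

Enumerate (i+0.5, j+0.5, θ) over the 16 free cells and 16 admissible headings. For each, cast all 7 beams and compare to the given ranges.
  (1.5, 3.5, 195°): beam 1 = 2.8868 ≠ 1.0000 ✗
  (4.5, 5.5, 30°): beam 1 = 1.5529 ≠ 1.0000 ✗
  (2.5, 5.5, 75°): beam 3 = 1.0000 ≠ 1.7321 ✗
  (4.5, 5.5, 285°): beam 2 = 3.6235 ≠ 2.5882 ✗
  (3.5, 5.5, 210°): beam 1 = 0.5176 ≠ 1.0000 ✗
  …
  (2.5, 3.5, 165°): r_1=1.0000, r_2=2.5882, r_3=1.7321, r_4=1.5529, r_5=1.7321, r_6=2.5882, r_7=2.8868 — all match ✓
Only this pose fits every beam.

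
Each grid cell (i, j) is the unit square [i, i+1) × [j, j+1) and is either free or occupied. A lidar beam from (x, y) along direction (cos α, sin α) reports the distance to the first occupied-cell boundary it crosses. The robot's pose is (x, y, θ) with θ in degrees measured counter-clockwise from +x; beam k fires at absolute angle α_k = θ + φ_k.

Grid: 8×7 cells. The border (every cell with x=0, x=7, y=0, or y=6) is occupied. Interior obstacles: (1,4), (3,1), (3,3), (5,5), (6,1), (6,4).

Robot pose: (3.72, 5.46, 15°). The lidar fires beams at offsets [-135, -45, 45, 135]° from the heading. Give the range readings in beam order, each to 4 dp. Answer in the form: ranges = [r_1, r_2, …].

beam 1: φ=-135°, α=240°
  dir = (cos 240°, sin 240°) = (-0.5000, -0.8660); from cell (3,5)
  next x-line at t=1.4400, next y-line at t=0.5312; Δt_x=2.0000, Δt_y=1.1547
    y: enter (3,4) at t=0.5312
    x: enter (2,4) at t=1.4400
    y: enter (2,3) at t=1.6859
    y: enter (2,2) at t=2.8406
    x: enter (1,2) at t=3.4400
    y: enter (1,1) at t=3.9953
    y: enter (1,0) at t=5.1500 ← occupied
  → r_1 = 5.1500
beam 2: φ=-45°, α=330°
  dir = (cos 330°, sin 330°) = (0.8660, -0.5000); from cell (3,5)
  next x-line at t=0.3233, next y-line at t=0.9200; Δt_x=1.1547, Δt_y=2.0000
    x: enter (4,5) at t=0.3233
    y: enter (4,4) at t=0.9200
    x: enter (5,4) at t=1.4780
    x: enter (6,4) at t=2.6327 ← occupied
  → r_2 = 2.6327
beam 3: φ=45°, α=60°
  dir = (cos 60°, sin 60°) = (0.5000, 0.8660); from cell (3,5)
  next x-line at t=0.5600, next y-line at t=0.6235; Δt_x=2.0000, Δt_y=1.1547
    x: enter (4,5) at t=0.5600
    y: enter (4,6) at t=0.6235 ← occupied
  → r_3 = 0.6235
beam 4: φ=135°, α=150°
  dir = (cos 150°, sin 150°) = (-0.8660, 0.5000); from cell (3,5)
  next x-line at t=0.8314, next y-line at t=1.0800; Δt_x=1.1547, Δt_y=2.0000
    x: enter (2,5) at t=0.8314
    y: enter (2,6) at t=1.0800 ← occupied
  → r_4 = 1.0800

ranges = [5.1500, 2.6327, 0.6235, 1.0800]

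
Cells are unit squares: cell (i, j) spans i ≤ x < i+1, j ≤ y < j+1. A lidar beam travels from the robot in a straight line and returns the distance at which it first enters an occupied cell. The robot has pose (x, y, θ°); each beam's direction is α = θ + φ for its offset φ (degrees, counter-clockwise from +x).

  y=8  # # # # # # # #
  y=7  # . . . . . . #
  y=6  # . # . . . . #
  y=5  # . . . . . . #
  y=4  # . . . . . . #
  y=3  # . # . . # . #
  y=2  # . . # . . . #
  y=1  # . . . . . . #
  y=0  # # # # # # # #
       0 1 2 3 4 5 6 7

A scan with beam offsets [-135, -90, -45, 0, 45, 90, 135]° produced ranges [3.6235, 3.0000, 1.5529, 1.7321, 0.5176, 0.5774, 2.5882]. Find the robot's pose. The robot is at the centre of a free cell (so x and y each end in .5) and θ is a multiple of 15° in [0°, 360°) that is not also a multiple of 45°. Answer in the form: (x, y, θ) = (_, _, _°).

(x, y, θ) = (3.5, 6.5, 120°)

Candidates: 38 free-cell centres × 16 headings = 608 poses. Raycast each; keep the one whose scan matches to 4 dp.
  (4.5, 6.5, 255°): beam 1 = 1.7321 ≠ 3.6235 ✗
  (3.5, 4.5, 345°): beam 1 = 1.0000 ≠ 3.6235 ✗
  (5.5, 1.5, 195°): beam 1 = 3.0000 ≠ 3.6235 ✗
  …
  (3.5, 6.5, 120°): r_1=3.6235, r_2=3.0000, r_3=1.5529, r_4=1.7321, r_5=0.5176, r_6=0.5774, r_7=2.5882 — all match ✓
Only this pose fits every beam.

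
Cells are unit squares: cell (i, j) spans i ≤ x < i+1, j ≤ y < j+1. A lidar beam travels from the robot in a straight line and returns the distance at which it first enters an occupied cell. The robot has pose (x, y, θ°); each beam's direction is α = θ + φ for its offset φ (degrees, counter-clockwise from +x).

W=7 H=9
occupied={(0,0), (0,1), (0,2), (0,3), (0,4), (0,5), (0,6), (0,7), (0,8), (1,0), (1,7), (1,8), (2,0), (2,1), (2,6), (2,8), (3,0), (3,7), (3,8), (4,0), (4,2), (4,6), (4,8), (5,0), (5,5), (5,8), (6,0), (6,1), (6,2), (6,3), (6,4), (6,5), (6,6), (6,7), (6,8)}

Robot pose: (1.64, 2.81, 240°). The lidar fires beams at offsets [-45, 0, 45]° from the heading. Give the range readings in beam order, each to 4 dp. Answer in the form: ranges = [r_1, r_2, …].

ranges = [0.6626, 1.2800, 1.3909]

beam 1: φ=-45°, α=195°
  direction (-0.9659, -0.2588); cell (1,2); t to first gridline: x 0.6626, y 3.1296 (then +1.0353 / +3.8637)
    (0,2) via x @ 0.6626  # hit
  → r_1 = 0.6626
beam 2: φ=0°, α=240°
  direction (-0.5000, -0.8660); cell (1,2); t to first gridline: x 1.2800, y 0.9353 (then +2.0000 / +1.1547)
    (1,1) via y @ 0.9353
    (0,1) via x @ 1.2800  # hit
  → r_2 = 1.2800
beam 3: φ=45°, α=285°
  direction (0.2588, -0.9659); cell (1,2); t to first gridline: x 1.3909, y 0.8386 (then +3.8637 / +1.0353)
    (1,1) via y @ 0.8386
    (2,1) via x @ 1.3909  # hit
  → r_3 = 1.3909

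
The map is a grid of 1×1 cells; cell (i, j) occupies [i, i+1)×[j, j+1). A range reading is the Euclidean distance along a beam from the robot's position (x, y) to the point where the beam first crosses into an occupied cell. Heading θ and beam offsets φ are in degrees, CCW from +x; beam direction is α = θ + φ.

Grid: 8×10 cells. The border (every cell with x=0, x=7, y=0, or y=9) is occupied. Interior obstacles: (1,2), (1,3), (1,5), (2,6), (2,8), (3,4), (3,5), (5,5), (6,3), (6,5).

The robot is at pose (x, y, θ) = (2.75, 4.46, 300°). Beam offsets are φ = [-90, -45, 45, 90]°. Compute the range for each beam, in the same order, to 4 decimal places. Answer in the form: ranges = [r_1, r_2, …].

beam 1: φ=-90°, α=210°
  direction (-0.8660, -0.5000); cell (2,4); t to first gridline: x 0.8660, y 0.9200 (then +1.1547 / +2.0000)
    (1,4) via x @ 0.8660
    (1,3) via y @ 0.9200  # hit
  → r_1 = 0.9200
beam 2: φ=-45°, α=255°
  direction (-0.2588, -0.9659); cell (2,4); t to first gridline: x 2.8978, y 0.4762 (then +3.8637 / +1.0353)
    (2,3) via y @ 0.4762
    (2,2) via y @ 1.5115
    (2,1) via y @ 2.5468
    (1,1) via x @ 2.8978
    (1,0) via y @ 3.5821  # hit
  → r_2 = 3.5821
beam 3: φ=45°, α=345°
  direction (0.9659, -0.2588); cell (2,4); t to first gridline: x 0.2588, y 1.7773 (then +1.0353 / +3.8637)
    (3,4) via x @ 0.2588  # hit
  → r_3 = 0.2588
beam 4: φ=90°, α=30°
  direction (0.8660, 0.5000); cell (2,4); t to first gridline: x 0.2887, y 1.0800 (then +1.1547 / +2.0000)
    (3,4) via x @ 0.2887  # hit
  → r_4 = 0.2887

ranges = [0.9200, 3.5821, 0.2588, 0.2887]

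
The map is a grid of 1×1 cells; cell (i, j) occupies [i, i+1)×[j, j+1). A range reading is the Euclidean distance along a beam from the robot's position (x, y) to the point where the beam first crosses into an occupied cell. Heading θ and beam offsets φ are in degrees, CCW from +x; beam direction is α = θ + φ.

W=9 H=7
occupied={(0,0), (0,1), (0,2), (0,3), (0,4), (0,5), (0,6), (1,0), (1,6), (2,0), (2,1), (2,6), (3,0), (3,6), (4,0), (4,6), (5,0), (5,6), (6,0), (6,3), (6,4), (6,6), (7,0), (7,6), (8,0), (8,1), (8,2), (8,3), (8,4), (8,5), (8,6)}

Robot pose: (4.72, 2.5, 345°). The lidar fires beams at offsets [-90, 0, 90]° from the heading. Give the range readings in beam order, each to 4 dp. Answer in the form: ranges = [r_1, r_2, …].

ranges = [1.5529, 3.3957, 3.6235]

beam 1: φ=-90°, α=255°
  direction (-0.2588, -0.9659); cell (4,2); t to first gridline: x 2.7819, y 0.5176 (then +3.8637 / +1.0353)
    (4,1) via y @ 0.5176
    (4,0) via y @ 1.5529  # hit
  → r_1 = 1.5529
beam 2: φ=0°, α=345°
  direction (0.9659, -0.2588); cell (4,2); t to first gridline: x 0.2899, y 1.9319 (then +1.0353 / +3.8637)
    (5,2) via x @ 0.2899
    (6,2) via x @ 1.3252
    (6,1) via y @ 1.9319
    (7,1) via x @ 2.3604
    (8,1) via x @ 3.3957  # hit
  → r_2 = 3.3957
beam 3: φ=90°, α=75°
  direction (0.2588, 0.9659); cell (4,2); t to first gridline: x 1.0818, y 0.5176 (then +3.8637 / +1.0353)
    (4,3) via y @ 0.5176
    (5,3) via x @ 1.0818
    (5,4) via y @ 1.5529
    (5,5) via y @ 2.5882
    (5,6) via y @ 3.6235  # hit
  → r_3 = 3.6235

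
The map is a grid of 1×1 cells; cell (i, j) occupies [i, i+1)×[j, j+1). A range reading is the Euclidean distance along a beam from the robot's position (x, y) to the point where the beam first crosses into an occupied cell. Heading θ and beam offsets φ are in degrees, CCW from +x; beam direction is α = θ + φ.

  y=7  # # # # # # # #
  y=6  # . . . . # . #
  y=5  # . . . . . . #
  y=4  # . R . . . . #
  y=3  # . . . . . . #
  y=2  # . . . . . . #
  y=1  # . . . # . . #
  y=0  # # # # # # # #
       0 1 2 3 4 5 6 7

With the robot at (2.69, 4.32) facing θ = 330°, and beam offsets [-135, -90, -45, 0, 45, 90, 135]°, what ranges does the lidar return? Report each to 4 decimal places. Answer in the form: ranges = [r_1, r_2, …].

ranges = [1.7496, 3.3800, 3.4371, 4.9768, 4.4620, 3.0946, 2.7745]

beam 1: φ=-135°, α=195°
  direction (-0.9659, -0.2588); cell (2,4); t to first gridline: x 0.7143, y 1.2364 (then +1.0353 / +3.8637)
    (1,4) via x @ 0.7143
    (1,3) via y @ 1.2364
    (0,3) via x @ 1.7496  # hit
  → r_1 = 1.7496
beam 2: φ=-90°, α=240°
  direction (-0.5000, -0.8660); cell (2,4); t to first gridline: x 1.3800, y 0.3695 (then +2.0000 / +1.1547)
    (2,3) via y @ 0.3695
    (1,3) via x @ 1.3800
    (1,2) via y @ 1.5242
    (1,1) via y @ 2.6789
    (0,1) via x @ 3.3800  # hit
  → r_2 = 3.3800
beam 3: φ=-45°, α=285°
  direction (0.2588, -0.9659); cell (2,4); t to first gridline: x 1.1977, y 0.3313 (then +3.8637 / +1.0353)
    (2,3) via y @ 0.3313
    (3,3) via x @ 1.1977
    (3,2) via y @ 1.3666
    (3,1) via y @ 2.4018
    (3,0) via y @ 3.4371  # hit
  → r_3 = 3.4371
beam 4: φ=0°, α=330°
  direction (0.8660, -0.5000); cell (2,4); t to first gridline: x 0.3580, y 0.6400 (then +1.1547 / +2.0000)
    (3,4) via x @ 0.3580
    (3,3) via y @ 0.6400
    (4,3) via x @ 1.5127
    (4,2) via y @ 2.6400
    (5,2) via x @ 2.6674
    (6,2) via x @ 3.8221
    (6,1) via y @ 4.6400
    (7,1) via x @ 4.9768  # hit
  → r_4 = 4.9768
beam 5: φ=45°, α=15°
  direction (0.9659, 0.2588); cell (2,4); t to first gridline: x 0.3209, y 2.6273 (then +1.0353 / +3.8637)
    (3,4) via x @ 0.3209
    (4,4) via x @ 1.3562
    (5,4) via x @ 2.3915
    (5,5) via y @ 2.6273
    (6,5) via x @ 3.4268
    (7,5) via x @ 4.4620  # hit
  → r_5 = 4.4620
beam 6: φ=90°, α=60°
  direction (0.5000, 0.8660); cell (2,4); t to first gridline: x 0.6200, y 0.7852 (then +2.0000 / +1.1547)
    (3,4) via x @ 0.6200
    (3,5) via y @ 0.7852
    (3,6) via y @ 1.9399
    (4,6) via x @ 2.6200
    (4,7) via y @ 3.0946  # hit
  → r_6 = 3.0946
beam 7: φ=135°, α=105°
  direction (-0.2588, 0.9659); cell (2,4); t to first gridline: x 2.6660, y 0.7040 (then +3.8637 / +1.0353)
    (2,5) via y @ 0.7040
    (2,6) via y @ 1.7393
    (1,6) via x @ 2.6660
    (1,7) via y @ 2.7745  # hit
  → r_7 = 2.7745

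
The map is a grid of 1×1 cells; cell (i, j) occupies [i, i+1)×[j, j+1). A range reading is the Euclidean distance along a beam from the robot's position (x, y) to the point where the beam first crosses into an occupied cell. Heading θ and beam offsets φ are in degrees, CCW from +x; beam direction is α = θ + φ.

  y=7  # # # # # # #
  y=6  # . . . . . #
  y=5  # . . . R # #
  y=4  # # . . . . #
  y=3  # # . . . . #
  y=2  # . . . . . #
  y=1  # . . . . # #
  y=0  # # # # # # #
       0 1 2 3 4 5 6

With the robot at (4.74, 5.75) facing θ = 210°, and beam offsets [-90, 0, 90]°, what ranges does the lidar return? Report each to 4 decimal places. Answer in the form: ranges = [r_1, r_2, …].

beam 1: φ=-90°, α=120°
  cosα=-0.5000 sinα=0.8660 | (4,5) | tMaxX 1.4800 tMaxY 0.2887 | tΔX 2.0000 tΔY 1.1547
    t=0.2887 [y] (4,6)
    t=1.4434 [y] (4,7) — stop
  → r_1 = 1.4434
beam 2: φ=0°, α=210°
  cosα=-0.8660 sinα=-0.5000 | (4,5) | tMaxX 0.8545 tMaxY 1.5000 | tΔX 1.1547 tΔY 2.0000
    t=0.8545 [x] (3,5)
    t=1.5000 [y] (3,4)
    t=2.0092 [x] (2,4)
    t=3.1639 [x] (1,4) — stop
  → r_2 = 3.1639
beam 3: φ=90°, α=300°
  cosα=0.5000 sinα=-0.8660 | (4,5) | tMaxX 0.5200 tMaxY 0.8660 | tΔX 2.0000 tΔY 1.1547
    t=0.5200 [x] (5,5) — stop
  → r_3 = 0.5200

ranges = [1.4434, 3.1639, 0.5200]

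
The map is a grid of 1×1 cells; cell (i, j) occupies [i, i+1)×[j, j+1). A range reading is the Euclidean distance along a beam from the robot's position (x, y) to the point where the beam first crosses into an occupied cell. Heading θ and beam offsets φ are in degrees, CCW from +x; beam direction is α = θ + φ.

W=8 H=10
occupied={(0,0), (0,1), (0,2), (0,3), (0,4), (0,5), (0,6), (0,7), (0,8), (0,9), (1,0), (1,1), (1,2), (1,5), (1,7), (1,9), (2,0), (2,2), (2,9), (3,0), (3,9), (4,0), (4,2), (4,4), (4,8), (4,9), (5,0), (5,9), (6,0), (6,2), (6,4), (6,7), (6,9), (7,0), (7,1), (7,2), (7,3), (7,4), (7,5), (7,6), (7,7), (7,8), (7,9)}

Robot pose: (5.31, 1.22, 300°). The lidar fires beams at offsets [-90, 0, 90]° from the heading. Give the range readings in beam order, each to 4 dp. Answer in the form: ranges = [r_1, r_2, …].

beam 1: φ=-90°, α=210°
  dir = (cos 210°, sin 210°) = (-0.8660, -0.5000); from cell (5,1)
  next x-line at t=0.3580, next y-line at t=0.4400; Δt_x=1.1547, Δt_y=2.0000
    x: enter (4,1) at t=0.3580
    y: enter (4,0) at t=0.4400 ← occupied
  → r_1 = 0.4400
beam 2: φ=0°, α=300°
  dir = (cos 300°, sin 300°) = (0.5000, -0.8660); from cell (5,1)
  next x-line at t=1.3800, next y-line at t=0.2540; Δt_x=2.0000, Δt_y=1.1547
    y: enter (5,0) at t=0.2540 ← occupied
  → r_2 = 0.2540
beam 3: φ=90°, α=30°
  dir = (cos 30°, sin 30°) = (0.8660, 0.5000); from cell (5,1)
  next x-line at t=0.7967, next y-line at t=1.5600; Δt_x=1.1547, Δt_y=2.0000
    x: enter (6,1) at t=0.7967
    y: enter (6,2) at t=1.5600 ← occupied
  → r_3 = 1.5600

ranges = [0.4400, 0.2540, 1.5600]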